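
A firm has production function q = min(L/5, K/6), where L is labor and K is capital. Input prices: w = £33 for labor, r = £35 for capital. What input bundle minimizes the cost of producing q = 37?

With a fixed-proportions technology, the cost-minimizing bundle uses no slack in either input: L/5 = K/6 = q.
So L = 5·37 = 185 and K = 6·37 = 222.

L* = 185, K* = 222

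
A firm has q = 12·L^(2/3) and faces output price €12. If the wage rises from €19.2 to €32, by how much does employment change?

From P·MP_L = w with MP_L = 8·L^(-1/3), the labor demand is L(w) = (96/w)^(3).
At w = 19.2: L = 125. At w = 32: L = 27.
ΔL = 27 − 125 = -98.

ΔL = -98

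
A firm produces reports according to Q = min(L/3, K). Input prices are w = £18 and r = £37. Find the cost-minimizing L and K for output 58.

With a fixed-proportions technology, the cost-minimizing bundle uses no slack in either input: L/3 = K = Q.
So L = 3·58 = 174 and K = 58.

L* = 174, K* = 58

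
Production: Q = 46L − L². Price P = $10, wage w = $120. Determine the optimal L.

The marginal product of L is MP_L = 46 − 2L.
A price-taking firm hires until the value of the marginal product equals the wage: P·MP_L = w, so 10·(46 − 2L) = 120.
Then 46 − 2L = 12, giving L = 17.

L* = 17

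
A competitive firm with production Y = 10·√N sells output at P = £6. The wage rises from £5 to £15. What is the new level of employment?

N* = 4

From P·MP_N = w with MP_N = 5·N^(-1/2), the labor demand is N(w) = (30/w)^(2).
At w = 5: N = 36. At w = 15: N = 4.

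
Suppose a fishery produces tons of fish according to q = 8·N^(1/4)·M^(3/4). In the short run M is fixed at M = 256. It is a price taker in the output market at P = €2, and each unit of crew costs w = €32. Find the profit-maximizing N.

N* = 16

With M = 256, MP_N = (1/4)·8·N^(-3/4)·256^(3/4) = 128·N^(-3/4).
Profit maximization for a price taker requires P·MP_N = w: 2·128·N^(-3/4) = 32.
So N^(-3/4) = 0.125, which gives N = 16.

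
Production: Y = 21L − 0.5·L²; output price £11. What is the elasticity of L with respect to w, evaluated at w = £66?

From P·MP_L = w with MP_L = 21 − L, labor demand is L(w) = 21 − w/11.
dL/dw = −1/(11) = -1/11.
At w = 66, L = 15, so ε = (dL/dw)·(w/L) = (-1/11)·(66/15) = -0.4.

ε = -0.4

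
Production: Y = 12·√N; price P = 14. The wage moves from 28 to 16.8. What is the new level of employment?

N* = 25

From P·MP_N = w with MP_N = 6·N^(-1/2), the labor demand is N(w) = (84/w)^(2).
At w = 28: N = 9. At w = 16.8: N = 25.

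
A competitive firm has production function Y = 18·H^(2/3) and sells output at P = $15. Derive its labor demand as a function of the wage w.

H(w) = 5832000/w³

MP_H = (2/3)·18·H^(-1/3) = 12·H^(-1/3).
Setting P·MP_H = w: 180·H^(-1/3) = w.
Solving for H: H^(-1/3) = w/180, so H = (180/w)^(3).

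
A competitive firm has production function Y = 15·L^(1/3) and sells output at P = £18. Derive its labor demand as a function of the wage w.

MP_L = (1/3)·15·L^(-2/3) = 5·L^(-2/3).
Setting P·MP_L = w: 90·L^(-2/3) = w.
Solving for L: L^(-2/3) = w/90, so L = (90/w)^(3/2).

L(w) = (90/w)^(3/2)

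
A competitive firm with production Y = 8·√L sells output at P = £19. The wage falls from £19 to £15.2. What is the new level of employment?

From P·MP_L = w with MP_L = 4·L^(-1/2), the labor demand is L(w) = (76/w)^(2).
At w = 19: L = 16. At w = 15.2: L = 25.

L* = 25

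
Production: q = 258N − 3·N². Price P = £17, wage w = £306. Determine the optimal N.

The marginal product of N is MP_N = 258 − 6N.
A price-taking firm hires until the value of the marginal product equals the wage: P·MP_N = w, so 17·(258 − 6N) = 306.
Then 258 − 6N = 18, giving N = 40.

N* = 40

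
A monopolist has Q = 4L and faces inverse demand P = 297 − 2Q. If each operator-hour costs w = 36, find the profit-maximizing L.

L* = 18

Marginal revenue from the inverse demand is MR = 297 − 4Q.
The marginal product is MP_L = 4.
A monopolist hires until marginal revenue product equals the wage: MR·MP_L = w.
(297 − 16L)·4 = 36, so L = 18.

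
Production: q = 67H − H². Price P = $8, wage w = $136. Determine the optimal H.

The marginal product of H is MP_H = 67 − 2H.
A price-taking firm hires until the value of the marginal product equals the wage: P·MP_H = w, so 8·(67 − 2H) = 136.
Then 67 − 2H = 17, giving H = 25.

H* = 25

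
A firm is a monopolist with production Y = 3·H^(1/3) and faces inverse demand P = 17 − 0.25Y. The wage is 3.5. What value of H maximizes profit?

Marginal revenue from the inverse demand is MR = 17 − 0.5Y.
The marginal product is MP_H = H^(-2/3).
A monopolist hires until marginal revenue product equals the wage: MR·MP_H = w.
At H, Y = 3·H^(1/3). Substituting and solving: (17 − 1.5·H^(1/3))·H^(-2/3) = 3.5 gives H = 8.

H* = 8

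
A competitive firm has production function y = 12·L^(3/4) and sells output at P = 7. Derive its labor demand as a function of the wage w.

L(w) = (63/w)^(4)

MP_L = (3/4)·12·L^(-1/4) = 9·L^(-1/4).
Setting P·MP_L = w: 63·L^(-1/4) = w.
Solving for L: L^(-1/4) = w/63, so L = (63/w)^(4).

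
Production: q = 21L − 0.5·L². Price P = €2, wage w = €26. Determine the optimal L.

The marginal product of L is MP_L = 21 − L.
A price-taking firm hires until the value of the marginal product equals the wage: P·MP_L = w, so 2·(21 − L) = 26.
Then 21 − L = 13, giving L = 8.

L* = 8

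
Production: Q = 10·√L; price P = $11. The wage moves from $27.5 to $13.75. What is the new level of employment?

From P·MP_L = w with MP_L = 5·L^(-1/2), the labor demand is L(w) = (55/w)^(2).
At w = 27.5: L = 4. At w = 13.75: L = 16.

L* = 16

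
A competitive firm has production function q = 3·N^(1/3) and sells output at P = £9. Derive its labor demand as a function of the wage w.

N(w) = (9/w)^(3/2)

MP_N = (1/3)·3·N^(-2/3) = N^(-2/3).
Setting P·MP_N = w: 9·N^(-2/3) = w.
Solving for N: N^(-2/3) = w/9, so N = (9/w)^(3/2).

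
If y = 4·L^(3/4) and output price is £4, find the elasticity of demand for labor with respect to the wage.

MP_L = (3/4)·4·L^(-1/4), so P·MP_L = w gives 12·L^(-1/4) = w.
Solving, L(w) = (12/w)^(4). This is a constant-elasticity form: L ∝ w^(−4), so ε = −4.

ε = -4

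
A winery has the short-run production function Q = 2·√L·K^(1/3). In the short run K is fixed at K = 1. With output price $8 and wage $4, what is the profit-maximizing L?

With K = 1, MP_L = (1/2)·2·L^(-1/2)·1^(1/3) = L^(-1/2).
Profit maximization for a price taker requires P·MP_L = w: 8·L^(-1/2) = 4.
So L^(-1/2) = 0.5, which gives L = 4.

L* = 4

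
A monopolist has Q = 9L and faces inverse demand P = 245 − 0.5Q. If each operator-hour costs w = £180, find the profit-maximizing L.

L* = 25

Marginal revenue from the inverse demand is MR = 245 − Q.
The marginal product is MP_L = 9.
A monopolist hires until marginal revenue product equals the wage: MR·MP_L = w.
(245 − 9L)·9 = 180, so L = 25.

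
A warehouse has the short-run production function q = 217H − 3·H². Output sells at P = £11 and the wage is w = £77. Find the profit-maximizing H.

The marginal product of H is MP_H = 217 − 6H.
A price-taking firm hires until the value of the marginal product equals the wage: P·MP_H = w, so 11·(217 − 6H) = 77.
Then 217 − 6H = 7, giving H = 35.

H* = 35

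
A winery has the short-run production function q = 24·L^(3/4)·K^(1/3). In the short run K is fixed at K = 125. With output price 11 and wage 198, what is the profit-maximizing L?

L* = 625

With K = 125, MP_L = (3/4)·24·L^(-1/4)·125^(1/3) = 90·L^(-1/4).
Profit maximization for a price taker requires P·MP_L = w: 11·90·L^(-1/4) = 198.
So L^(-1/4) = 0.2, which gives L = 625.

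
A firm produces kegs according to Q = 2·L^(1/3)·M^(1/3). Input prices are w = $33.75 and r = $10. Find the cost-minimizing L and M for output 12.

L* = 8, M* = 27

Cost minimization requires the marginal rate of technical substitution to equal the input-price ratio: MP_L/MP_M = w/r.
Here MP_L/MP_M = (1/3)·(M/L)/(1/3) = (M/L). Setting this equal to 33.75/10 = 3.375 gives M = 3.375L.
Substituting into Q = 12: 2·L^(1/3)·(3.375L)^(1/3) = 12.
Solving, L = 8 and M = 27.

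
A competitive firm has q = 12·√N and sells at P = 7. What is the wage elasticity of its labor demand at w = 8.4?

MP_N = (1/2)·12·N^(-1/2), so P·MP_N = w gives 42·N^(-1/2) = w.
Solving, N(w) = (42/w)^(2). This is a constant-elasticity form: N ∝ w^(−2), so ε = −2.

ε = -2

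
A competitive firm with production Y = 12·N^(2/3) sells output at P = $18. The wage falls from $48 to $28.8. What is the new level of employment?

N* = 125

From P·MP_N = w with MP_N = 8·N^(-1/3), the labor demand is N(w) = (144/w)^(3).
At w = 48: N = 27. At w = 28.8: N = 125.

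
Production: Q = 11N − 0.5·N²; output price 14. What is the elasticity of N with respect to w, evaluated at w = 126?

From P·MP_N = w with MP_N = 11 − N, labor demand is N(w) = 11 − w/14.
dN/dw = −1/(14) = -1/14.
At w = 126, N = 2, so ε = (dN/dw)·(w/N) = (-1/14)·(126/2) = -4.5.

ε = -4.5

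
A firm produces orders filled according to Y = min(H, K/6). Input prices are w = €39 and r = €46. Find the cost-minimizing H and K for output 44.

H* = 44, K* = 264

With a fixed-proportions technology, the cost-minimizing bundle uses no slack in either input: H = K/6 = Y.
So H = 44 and K = 6·44 = 264.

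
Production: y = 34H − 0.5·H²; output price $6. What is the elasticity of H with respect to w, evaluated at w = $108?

ε = -1.125

From P·MP_H = w with MP_H = 34 − H, labor demand is H(w) = 34 − w/6.
dH/dw = −1/(6) = -1/6.
At w = 108, H = 16, so ε = (dH/dw)·(w/H) = (-1/6)·(108/16) = -1.125.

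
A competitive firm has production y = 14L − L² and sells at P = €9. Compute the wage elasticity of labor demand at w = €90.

From P·MP_L = w with MP_L = 14 − 2L, labor demand is L(w) = (14 − w/9)/2.
dL/dw = −1/(18) = -1/18.
At w = 90, L = 2, so ε = (dL/dw)·(w/L) = (-1/18)·(90/2) = -2.5.

ε = -2.5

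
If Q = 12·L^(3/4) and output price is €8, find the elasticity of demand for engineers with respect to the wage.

MP_L = (3/4)·12·L^(-1/4), so P·MP_L = w gives 72·L^(-1/4) = w.
Solving, L(w) = (72/w)^(4). This is a constant-elasticity form: L ∝ w^(−4), so ε = −4.

ε = -4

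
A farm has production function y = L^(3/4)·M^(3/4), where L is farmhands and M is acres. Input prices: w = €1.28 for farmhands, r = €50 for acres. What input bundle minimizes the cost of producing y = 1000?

L* = 625, M* = 16

Cost minimization requires the marginal rate of technical substitution to equal the input-price ratio: MP_L/MP_M = w/r.
Here MP_L/MP_M = (3/4)·(M/L)/(3/4) = (M/L). Setting this equal to 1.28/50 = 0.0256 gives M = 0.0256L.
Substituting into y = 1000: L^(3/4)·(0.0256L)^(3/4) = 1000.
Solving, L = 625 and M = 16.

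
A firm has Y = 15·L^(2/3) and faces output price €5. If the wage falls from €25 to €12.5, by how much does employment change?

From P·MP_L = w with MP_L = 10·L^(-1/3), the labor demand is L(w) = (50/w)^(3).
At w = 25: L = 8. At w = 12.5: L = 64.
ΔL = 64 − 8 = 56.

ΔL = 56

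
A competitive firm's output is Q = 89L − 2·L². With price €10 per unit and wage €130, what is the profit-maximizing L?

The marginal product of L is MP_L = 89 − 4L.
A price-taking firm hires until the value of the marginal product equals the wage: P·MP_L = w, so 10·(89 − 4L) = 130.
Then 89 − 4L = 13, giving L = 19.

L* = 19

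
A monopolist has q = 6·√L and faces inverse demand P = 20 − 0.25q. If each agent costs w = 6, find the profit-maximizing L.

Marginal revenue from the inverse demand is MR = 20 − 0.5q.
The marginal product is MP_L = 3·L^(-1/2).
A monopolist hires until marginal revenue product equals the wage: MR·MP_L = w.
At L, q = 6·√L. Substituting and solving: (20 − 3·√L)·3·L^(-1/2) = 6 gives L = 16.

L* = 16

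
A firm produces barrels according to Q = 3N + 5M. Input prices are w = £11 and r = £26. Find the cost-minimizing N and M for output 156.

The inputs are perfect substitutes, so the firm uses whichever has the lower cost per unit of output.
Cost per unit of output via N is w/3 = 11/3; via M it is r/5 = 5.2. N is cheaper.
Producing Q = 156 with N alone: N = 52, M = 0.

N* = 52, M* = 0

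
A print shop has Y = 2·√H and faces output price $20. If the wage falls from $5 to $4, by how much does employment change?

ΔH = 9

From P·MP_H = w with MP_H = H^(-1/2), the labor demand is H(w) = (20/w)^(2).
At w = 5: H = 16. At w = 4: H = 25.
ΔH = 25 − 16 = 9.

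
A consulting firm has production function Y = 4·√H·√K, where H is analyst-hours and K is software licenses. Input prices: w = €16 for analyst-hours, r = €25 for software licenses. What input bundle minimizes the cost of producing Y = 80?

Cost minimization requires the marginal rate of technical substitution to equal the input-price ratio: MP_H/MP_K = w/r.
Here MP_H/MP_K = (1/2)·(K/H)/(1/2) = (K/H). Setting this equal to 16/25 = 0.64 gives K = 0.64H.
Substituting into Y = 80: 4·H^(1/2)·(0.64H)^(1/2) = 80.
Solving, H = 25 and K = 16.

H* = 25, K* = 16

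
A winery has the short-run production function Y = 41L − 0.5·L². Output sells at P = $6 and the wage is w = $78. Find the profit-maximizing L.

L* = 28

The marginal product of L is MP_L = 41 − L.
A price-taking firm hires until the value of the marginal product equals the wage: P·MP_L = w, so 6·(41 − L) = 78.
Then 41 − L = 13, giving L = 28.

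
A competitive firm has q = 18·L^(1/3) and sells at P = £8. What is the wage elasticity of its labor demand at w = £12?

MP_L = (1/3)·18·L^(-2/3), so P·MP_L = w gives 48·L^(-2/3) = w.
Solving, L(w) = (48/w)^(3/2). This is a constant-elasticity form: L ∝ w^(−3/2), so ε = −3/2.

ε = -1.5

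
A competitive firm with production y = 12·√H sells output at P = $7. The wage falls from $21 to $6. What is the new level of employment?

From P·MP_H = w with MP_H = 6·H^(-1/2), the labor demand is H(w) = (42/w)^(2).
At w = 21: H = 4. At w = 6: H = 49.

H* = 49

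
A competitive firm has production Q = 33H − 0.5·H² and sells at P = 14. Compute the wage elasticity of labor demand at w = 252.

From P·MP_H = w with MP_H = 33 − H, labor demand is H(w) = 33 − w/14.
dH/dw = −1/(14) = -1/14.
At w = 252, H = 15, so ε = (dH/dw)·(w/H) = (-1/14)·(252/15) = -1.2.

ε = -1.2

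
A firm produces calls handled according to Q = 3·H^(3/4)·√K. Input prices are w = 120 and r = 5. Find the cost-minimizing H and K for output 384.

Cost minimization requires the marginal rate of technical substitution to equal the input-price ratio: MP_H/MP_K = w/r.
Here MP_H/MP_K = (3/4)·(K/H)/(1/2) = 1.5·(K/H). Setting this equal to 120/5 = 24 gives K = 16H.
Substituting into Q = 384: 3·H^(3/4)·(16H)^(1/2) = 384.
Solving, H = 16 and K = 256.

H* = 16, K* = 256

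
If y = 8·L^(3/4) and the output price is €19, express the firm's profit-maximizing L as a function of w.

MP_L = (3/4)·8·L^(-1/4) = 6·L^(-1/4).
Setting P·MP_L = w: 114·L^(-1/4) = w.
Solving for L: L^(-1/4) = w/114, so L = (114/w)^(4).

L(w) = (114/w)^(4)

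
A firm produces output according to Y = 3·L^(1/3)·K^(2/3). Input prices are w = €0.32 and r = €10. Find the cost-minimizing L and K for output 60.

L* = 125, K* = 8

Cost minimization requires the marginal rate of technical substitution to equal the input-price ratio: MP_L/MP_K = w/r.
Here MP_L/MP_K = (1/3)·(K/L)/(2/3) = 0.5·(K/L). Setting this equal to 0.32/10 = 0.032 gives K = 0.064L.
Substituting into Y = 60: 3·L^(1/3)·(0.064L)^(2/3) = 60.
Solving, L = 125 and K = 8.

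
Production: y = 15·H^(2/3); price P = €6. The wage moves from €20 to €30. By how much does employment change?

From P·MP_H = w with MP_H = 10·H^(-1/3), the labor demand is H(w) = (60/w)^(3).
At w = 20: H = 27. At w = 30: H = 8.
ΔH = 8 − 27 = -19.

ΔH = -19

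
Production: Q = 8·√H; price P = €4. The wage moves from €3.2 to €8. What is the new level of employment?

From P·MP_H = w with MP_H = 4·H^(-1/2), the labor demand is H(w) = (16/w)^(2).
At w = 3.2: H = 25. At w = 8: H = 4.

H* = 4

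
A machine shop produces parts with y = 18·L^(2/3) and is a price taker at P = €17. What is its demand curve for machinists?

L(w) = 8489664/w³

MP_L = (2/3)·18·L^(-1/3) = 12·L^(-1/3).
Setting P·MP_L = w: 204·L^(-1/3) = w.
Solving for L: L^(-1/3) = w/204, so L = (204/w)^(3).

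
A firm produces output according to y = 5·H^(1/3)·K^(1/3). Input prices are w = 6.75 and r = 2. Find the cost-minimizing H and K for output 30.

H* = 8, K* = 27

Cost minimization requires the marginal rate of technical substitution to equal the input-price ratio: MP_H/MP_K = w/r.
Here MP_H/MP_K = (1/3)·(K/H)/(1/3) = (K/H). Setting this equal to 6.75/2 = 3.375 gives K = 3.375H.
Substituting into y = 30: 5·H^(1/3)·(3.375H)^(1/3) = 30.
Solving, H = 8 and K = 27.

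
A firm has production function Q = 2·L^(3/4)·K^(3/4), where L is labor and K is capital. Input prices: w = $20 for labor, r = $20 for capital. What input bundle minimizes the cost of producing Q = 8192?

L* = 256, K* = 256

Cost minimization requires the marginal rate of technical substitution to equal the input-price ratio: MP_L/MP_K = w/r.
Here MP_L/MP_K = (3/4)·(K/L)/(3/4) = (K/L). Setting this equal to 20/20 = 1 gives K = L.
Substituting into Q = 8192: 2·L^(3/4)·(L)^(3/4) = 8192.
Solving, L = 256 and K = 256.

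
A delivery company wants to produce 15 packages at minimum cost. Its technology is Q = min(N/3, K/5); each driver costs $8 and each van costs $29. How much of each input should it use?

With a fixed-proportions technology, the cost-minimizing bundle uses no slack in either input: N/3 = K/5 = Q.
So N = 3·15 = 45 and K = 5·15 = 75.

N* = 45, K* = 75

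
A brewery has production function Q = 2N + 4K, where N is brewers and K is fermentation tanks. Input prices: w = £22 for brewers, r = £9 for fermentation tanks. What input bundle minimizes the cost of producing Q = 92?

N* = 0, K* = 23

The inputs are perfect substitutes, so the firm uses whichever has the lower cost per unit of output.
Cost per unit of output via N is w/2 = 11; via K it is r/4 = 2.25. K is cheaper.
Producing Q = 92 with K alone: N = 0, K = 23.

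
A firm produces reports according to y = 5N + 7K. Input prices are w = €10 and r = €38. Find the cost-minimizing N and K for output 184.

The inputs are perfect substitutes, so the firm uses whichever has the lower cost per unit of output.
Cost per unit of output via N is w/5 = 2; via K it is r/7 = 38/7. N is cheaper.
Producing y = 184 with N alone: N = 36.8, K = 0.

N* = 36.8, K* = 0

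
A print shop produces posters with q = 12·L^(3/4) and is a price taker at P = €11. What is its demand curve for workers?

MP_L = (3/4)·12·L^(-1/4) = 9·L^(-1/4).
Setting P·MP_L = w: 99·L^(-1/4) = w.
Solving for L: L^(-1/4) = w/99, so L = (99/w)^(4).

L(w) = (99/w)^(4)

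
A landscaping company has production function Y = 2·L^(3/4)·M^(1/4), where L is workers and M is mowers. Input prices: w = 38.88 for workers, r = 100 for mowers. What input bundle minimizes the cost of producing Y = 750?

Cost minimization requires the marginal rate of technical substitution to equal the input-price ratio: MP_L/MP_M = w/r.
Here MP_L/MP_M = (3/4)·(M/L)/(1/4) = 3·(M/L). Setting this equal to 38.88/100 = 0.3888 gives M = 0.1296L.
Substituting into Y = 750: 2·L^(3/4)·(0.1296L)^(1/4) = 750.
Solving, L = 625 and M = 81.

L* = 625, M* = 81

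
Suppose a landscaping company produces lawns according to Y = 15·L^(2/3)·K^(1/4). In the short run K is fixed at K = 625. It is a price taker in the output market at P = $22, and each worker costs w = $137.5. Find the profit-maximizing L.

L* = 512

With K = 625, MP_L = (2/3)·15·L^(-1/3)·625^(1/4) = 50·L^(-1/3).
Profit maximization for a price taker requires P·MP_L = w: 22·50·L^(-1/3) = 137.5.
So L^(-1/3) = 0.125, which gives L = 512.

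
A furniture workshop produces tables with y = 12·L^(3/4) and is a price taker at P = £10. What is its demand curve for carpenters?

MP_L = (3/4)·12·L^(-1/4) = 9·L^(-1/4).
Setting P·MP_L = w: 90·L^(-1/4) = w.
Solving for L: L^(-1/4) = w/90, so L = (90/w)^(4).

L(w) = (90/w)^(4)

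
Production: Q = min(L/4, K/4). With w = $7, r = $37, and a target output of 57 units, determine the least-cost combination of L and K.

L* = 228, K* = 228

With a fixed-proportions technology, the cost-minimizing bundle uses no slack in either input: L/4 = K/4 = Q.
So L = 4·57 = 228 and K = 4·57 = 228.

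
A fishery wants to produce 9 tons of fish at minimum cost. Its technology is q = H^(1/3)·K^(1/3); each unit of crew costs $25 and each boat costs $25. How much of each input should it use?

Cost minimization requires the marginal rate of technical substitution to equal the input-price ratio: MP_H/MP_K = w/r.
Here MP_H/MP_K = (1/3)·(K/H)/(1/3) = (K/H). Setting this equal to 25/25 = 1 gives K = H.
Substituting into q = 9: H^(1/3)·(H)^(1/3) = 9.
Solving, H = 27 and K = 27.

H* = 27, K* = 27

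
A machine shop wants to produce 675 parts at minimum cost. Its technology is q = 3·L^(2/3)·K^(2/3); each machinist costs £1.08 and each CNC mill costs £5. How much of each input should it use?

Cost minimization requires the marginal rate of technical substitution to equal the input-price ratio: MP_L/MP_K = w/r.
Here MP_L/MP_K = (2/3)·(K/L)/(2/3) = (K/L). Setting this equal to 1.08/5 = 0.216 gives K = 0.216L.
Substituting into q = 675: 3·L^(2/3)·(0.216L)^(2/3) = 675.
Solving, L = 125 and K = 27.

L* = 125, K* = 27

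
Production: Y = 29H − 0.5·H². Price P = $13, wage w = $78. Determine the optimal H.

The marginal product of H is MP_H = 29 − H.
A price-taking firm hires until the value of the marginal product equals the wage: P·MP_H = w, so 13·(29 − H) = 78.
Then 29 − H = 6, giving H = 23.

H* = 23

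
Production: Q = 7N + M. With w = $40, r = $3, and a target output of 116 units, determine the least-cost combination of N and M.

N* = 0, M* = 116

The inputs are perfect substitutes, so the firm uses whichever has the lower cost per unit of output.
Cost per unit of output via N is 40/7; via M it is 3. M is cheaper.
Producing Q = 116 with M alone: N = 0, M = 116.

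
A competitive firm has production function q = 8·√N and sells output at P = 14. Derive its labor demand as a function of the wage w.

N(w) = 3136/w²

MP_N = (1/2)·8·N^(-1/2) = 4·N^(-1/2).
Setting P·MP_N = w: 56·N^(-1/2) = w.
Solving for N: N^(-1/2) = w/56, so N = (56/w)^(2).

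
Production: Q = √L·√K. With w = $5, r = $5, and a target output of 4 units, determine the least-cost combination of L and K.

Cost minimization requires the marginal rate of technical substitution to equal the input-price ratio: MP_L/MP_K = w/r.
Here MP_L/MP_K = (1/2)·(K/L)/(1/2) = (K/L). Setting this equal to 5/5 = 1 gives K = L.
Substituting into Q = 4: L^(1/2)·(L)^(1/2) = 4.
Solving, L = 4 and K = 4.

L* = 4, K* = 4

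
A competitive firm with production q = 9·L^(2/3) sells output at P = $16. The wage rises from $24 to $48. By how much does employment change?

ΔL = -56

From P·MP_L = w with MP_L = 6·L^(-1/3), the labor demand is L(w) = (96/w)^(3).
At w = 24: L = 64. At w = 48: L = 8.
ΔL = 8 − 64 = -56.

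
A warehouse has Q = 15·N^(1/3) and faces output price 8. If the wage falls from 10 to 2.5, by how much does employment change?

ΔN = 56

From P·MP_N = w with MP_N = 5·N^(-2/3), the labor demand is N(w) = (40/w)^(3/2).
At w = 10: N = 8. At w = 2.5: N = 64.
ΔN = 64 − 8 = 56.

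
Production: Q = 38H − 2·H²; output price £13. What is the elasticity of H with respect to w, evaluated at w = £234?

ε = -0.9

From P·MP_H = w with MP_H = 38 − 4H, labor demand is H(w) = (38 − w/13)/4.
dH/dw = −1/(52) = -1/52.
At w = 234, H = 5, so ε = (dH/dw)·(w/H) = (-1/52)·(234/5) = -0.9.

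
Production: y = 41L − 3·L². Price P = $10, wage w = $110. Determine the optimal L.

The marginal product of L is MP_L = 41 − 6L.
A price-taking firm hires until the value of the marginal product equals the wage: P·MP_L = w, so 10·(41 − 6L) = 110.
Then 41 − 6L = 11, giving L = 5.

L* = 5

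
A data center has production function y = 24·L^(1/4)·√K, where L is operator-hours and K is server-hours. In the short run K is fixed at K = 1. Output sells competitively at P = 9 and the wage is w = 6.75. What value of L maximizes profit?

L* = 16

With K = 1, MP_L = (1/4)·24·L^(-3/4)·1^(1/2) = 6·L^(-3/4).
Profit maximization for a price taker requires P·MP_L = w: 9·6·L^(-3/4) = 6.75.
So L^(-3/4) = 0.125, which gives L = 16.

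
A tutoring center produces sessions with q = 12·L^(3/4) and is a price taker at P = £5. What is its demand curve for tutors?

MP_L = (3/4)·12·L^(-1/4) = 9·L^(-1/4).
Setting P·MP_L = w: 45·L^(-1/4) = w.
Solving for L: L^(-1/4) = w/45, so L = (45/w)^(4).

L(w) = 4100625/w^(4)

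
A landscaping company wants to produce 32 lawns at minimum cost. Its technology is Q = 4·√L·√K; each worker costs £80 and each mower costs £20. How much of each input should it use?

Cost minimization requires the marginal rate of technical substitution to equal the input-price ratio: MP_L/MP_K = w/r.
Here MP_L/MP_K = (1/2)·(K/L)/(1/2) = (K/L). Setting this equal to 80/20 = 4 gives K = 4L.
Substituting into Q = 32: 4·L^(1/2)·(4L)^(1/2) = 32.
Solving, L = 4 and K = 16.

L* = 4, K* = 16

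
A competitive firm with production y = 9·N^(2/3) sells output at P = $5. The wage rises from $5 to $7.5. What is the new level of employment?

From P·MP_N = w with MP_N = 6·N^(-1/3), the labor demand is N(w) = (30/w)^(3).
At w = 5: N = 216. At w = 7.5: N = 64.

N* = 64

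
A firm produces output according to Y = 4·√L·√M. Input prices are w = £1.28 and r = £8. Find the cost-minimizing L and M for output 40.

L* = 25, M* = 4

Cost minimization requires the marginal rate of technical substitution to equal the input-price ratio: MP_L/MP_M = w/r.
Here MP_L/MP_M = (1/2)·(M/L)/(1/2) = (M/L). Setting this equal to 1.28/8 = 0.16 gives M = 0.16L.
Substituting into Y = 40: 4·L^(1/2)·(0.16L)^(1/2) = 40.
Solving, L = 25 and M = 4.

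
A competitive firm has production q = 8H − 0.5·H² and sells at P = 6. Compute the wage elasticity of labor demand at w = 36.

From P·MP_H = w with MP_H = 8 − H, labor demand is H(w) = 8 − w/6.
dH/dw = −1/(6) = -1/6.
At w = 36, H = 2, so ε = (dH/dw)·(w/H) = (-1/6)·(36/2) = -3.

ε = -3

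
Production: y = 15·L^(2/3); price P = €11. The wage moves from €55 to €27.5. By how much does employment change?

ΔL = 56

From P·MP_L = w with MP_L = 10·L^(-1/3), the labor demand is L(w) = (110/w)^(3).
At w = 55: L = 8. At w = 27.5: L = 64.
ΔL = 64 − 8 = 56.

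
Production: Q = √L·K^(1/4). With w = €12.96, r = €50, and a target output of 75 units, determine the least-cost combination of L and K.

Cost minimization requires the marginal rate of technical substitution to equal the input-price ratio: MP_L/MP_K = w/r.
Here MP_L/MP_K = (1/2)·(K/L)/(1/4) = 2·(K/L). Setting this equal to 12.96/50 = 0.2592 gives K = 0.1296L.
Substituting into Q = 75: L^(1/2)·(0.1296L)^(1/4) = 75.
Solving, L = 625 and K = 81.

L* = 625, K* = 81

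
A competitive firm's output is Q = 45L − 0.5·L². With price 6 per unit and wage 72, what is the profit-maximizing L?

L* = 33

The marginal product of L is MP_L = 45 − L.
A price-taking firm hires until the value of the marginal product equals the wage: P·MP_L = w, so 6·(45 − L) = 72.
Then 45 − L = 12, giving L = 33.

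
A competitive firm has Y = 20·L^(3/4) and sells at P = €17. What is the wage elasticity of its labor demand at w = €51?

MP_L = (3/4)·20·L^(-1/4), so P·MP_L = w gives 255·L^(-1/4) = w.
Solving, L(w) = (255/w)^(4). This is a constant-elasticity form: L ∝ w^(−4), so ε = −4.

ε = -4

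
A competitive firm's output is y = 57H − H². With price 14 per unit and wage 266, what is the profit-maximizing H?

The marginal product of H is MP_H = 57 − 2H.
A price-taking firm hires until the value of the marginal product equals the wage: P·MP_H = w, so 14·(57 − 2H) = 266.
Then 57 − 2H = 19, giving H = 19.

H* = 19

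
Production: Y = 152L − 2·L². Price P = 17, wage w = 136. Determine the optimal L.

The marginal product of L is MP_L = 152 − 4L.
A price-taking firm hires until the value of the marginal product equals the wage: P·MP_L = w, so 17·(152 − 4L) = 136.
Then 152 − 4L = 8, giving L = 36.

L* = 36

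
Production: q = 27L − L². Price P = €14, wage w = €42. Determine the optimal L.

L* = 12

The marginal product of L is MP_L = 27 − 2L.
A price-taking firm hires until the value of the marginal product equals the wage: P·MP_L = w, so 14·(27 − 2L) = 42.
Then 27 − 2L = 3, giving L = 12.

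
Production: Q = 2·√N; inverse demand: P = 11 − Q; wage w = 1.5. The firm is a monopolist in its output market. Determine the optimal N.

Marginal revenue from the inverse demand is MR = 11 − 2Q.
The marginal product is MP_N = N^(-1/2).
A monopolist hires until marginal revenue product equals the wage: MR·MP_N = w.
At N, Q = 2·√N. Substituting and solving: (11 − 4·√N)·N^(-1/2) = 1.5 gives N = 4.

N* = 4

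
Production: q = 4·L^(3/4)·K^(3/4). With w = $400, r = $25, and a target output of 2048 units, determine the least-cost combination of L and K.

Cost minimization requires the marginal rate of technical substitution to equal the input-price ratio: MP_L/MP_K = w/r.
Here MP_L/MP_K = (3/4)·(K/L)/(3/4) = (K/L). Setting this equal to 400/25 = 16 gives K = 16L.
Substituting into q = 2048: 4·L^(3/4)·(16L)^(3/4) = 2048.
Solving, L = 16 and K = 256.

L* = 16, K* = 256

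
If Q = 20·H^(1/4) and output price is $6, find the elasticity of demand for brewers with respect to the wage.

MP_H = (1/4)·20·H^(-3/4), so P·MP_H = w gives 30·H^(-3/4) = w.
Solving, H(w) = (30/w)^(4/3). This is a constant-elasticity form: H ∝ w^(−4/3), so ε = −4/3.

ε = -4/3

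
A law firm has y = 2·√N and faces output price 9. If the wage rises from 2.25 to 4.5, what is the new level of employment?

N* = 4

From P·MP_N = w with MP_N = N^(-1/2), the labor demand is N(w) = (9/w)^(2).
At w = 2.25: N = 16. At w = 4.5: N = 4.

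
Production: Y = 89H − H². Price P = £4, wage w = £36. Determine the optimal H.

The marginal product of H is MP_H = 89 − 2H.
A price-taking firm hires until the value of the marginal product equals the wage: P·MP_H = w, so 4·(89 − 2H) = 36.
Then 89 − 2H = 9, giving H = 40.

H* = 40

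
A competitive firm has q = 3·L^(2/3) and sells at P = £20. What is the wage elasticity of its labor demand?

ε = -3

MP_L = (2/3)·3·L^(-1/3), so P·MP_L = w gives 40·L^(-1/3) = w.
Solving, L(w) = (40/w)^(3). This is a constant-elasticity form: L ∝ w^(−3), so ε = −3.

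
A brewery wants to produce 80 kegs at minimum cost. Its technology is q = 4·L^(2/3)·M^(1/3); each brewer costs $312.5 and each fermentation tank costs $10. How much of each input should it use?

L* = 8, M* = 125

Cost minimization requires the marginal rate of technical substitution to equal the input-price ratio: MP_L/MP_M = w/r.
Here MP_L/MP_M = (2/3)·(M/L)/(1/3) = 2·(M/L). Setting this equal to 312.5/10 = 31.25 gives M = 15.625L.
Substituting into q = 80: 4·L^(2/3)·(15.625L)^(1/3) = 80.
Solving, L = 8 and M = 125.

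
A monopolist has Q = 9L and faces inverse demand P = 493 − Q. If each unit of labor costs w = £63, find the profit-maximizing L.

Marginal revenue from the inverse demand is MR = 493 − 2Q.
The marginal product is MP_L = 9.
A monopolist hires until marginal revenue product equals the wage: MR·MP_L = w.
(493 − 18L)·9 = 63, so L = 27.

L* = 27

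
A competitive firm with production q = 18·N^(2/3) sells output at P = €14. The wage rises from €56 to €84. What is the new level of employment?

From P·MP_N = w with MP_N = 12·N^(-1/3), the labor demand is N(w) = (168/w)^(3).
At w = 56: N = 27. At w = 84: N = 8.

N* = 8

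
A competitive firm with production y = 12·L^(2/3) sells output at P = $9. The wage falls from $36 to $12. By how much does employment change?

From P·MP_L = w with MP_L = 8·L^(-1/3), the labor demand is L(w) = (72/w)^(3).
At w = 36: L = 8. At w = 12: L = 216.
ΔL = 216 − 8 = 208.

ΔL = 208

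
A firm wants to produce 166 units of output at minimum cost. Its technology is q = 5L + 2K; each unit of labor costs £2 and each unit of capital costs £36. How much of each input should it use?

L* = 33.2, K* = 0

The inputs are perfect substitutes, so the firm uses whichever has the lower cost per unit of output.
Cost per unit of output via L is w/5 = 0.4; via K it is r/2 = 18. L is cheaper.
Producing q = 166 with L alone: L = 33.2, K = 0.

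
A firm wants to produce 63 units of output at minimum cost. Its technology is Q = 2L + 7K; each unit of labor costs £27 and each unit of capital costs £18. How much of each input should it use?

The inputs are perfect substitutes, so the firm uses whichever has the lower cost per unit of output.
Cost per unit of output via L is w/2 = 13.5; via K it is r/7 = 18/7. K is cheaper.
Producing Q = 63 with K alone: L = 0, K = 9.

L* = 0, K* = 9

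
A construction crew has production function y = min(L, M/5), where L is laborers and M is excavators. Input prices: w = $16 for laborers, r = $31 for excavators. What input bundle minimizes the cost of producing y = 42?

With a fixed-proportions technology, the cost-minimizing bundle uses no slack in either input: L = M/5 = y.
So L = 42 and M = 5·42 = 210.

L* = 42, M* = 210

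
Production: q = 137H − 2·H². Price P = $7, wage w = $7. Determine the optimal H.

The marginal product of H is MP_H = 137 − 4H.
A price-taking firm hires until the value of the marginal product equals the wage: P·MP_H = w, so 7·(137 − 4H) = 7.
Then 137 − 4H = 1, giving H = 34.

H* = 34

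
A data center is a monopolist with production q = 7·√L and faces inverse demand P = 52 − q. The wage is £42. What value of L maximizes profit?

L* = 4

Marginal revenue from the inverse demand is MR = 52 − 2q.
The marginal product is MP_L = 3.5·L^(-1/2).
A monopolist hires until marginal revenue product equals the wage: MR·MP_L = w.
At L, q = 7·√L. Substituting and solving: (52 − 14·√L)·3.5·L^(-1/2) = 42 gives L = 4.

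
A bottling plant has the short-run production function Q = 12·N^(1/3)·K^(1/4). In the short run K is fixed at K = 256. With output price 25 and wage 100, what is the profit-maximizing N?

With K = 256, MP_N = (1/3)·12·N^(-2/3)·256^(1/4) = 16·N^(-2/3).
Profit maximization for a price taker requires P·MP_N = w: 25·16·N^(-2/3) = 100.
So N^(-2/3) = 0.25, which gives N = 8.

N* = 8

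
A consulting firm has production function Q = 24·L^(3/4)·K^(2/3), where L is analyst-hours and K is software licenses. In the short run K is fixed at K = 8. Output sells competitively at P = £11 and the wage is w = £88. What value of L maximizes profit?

L* = 6561

With K = 8, MP_L = (3/4)·24·L^(-1/4)·8^(2/3) = 72·L^(-1/4).
Profit maximization for a price taker requires P·MP_L = w: 11·72·L^(-1/4) = 88.
So L^(-1/4) = 1/9, which gives L = 6561.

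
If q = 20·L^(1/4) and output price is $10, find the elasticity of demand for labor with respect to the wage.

ε = -4/3

MP_L = (1/4)·20·L^(-3/4), so P·MP_L = w gives 50·L^(-3/4) = w.
Solving, L(w) = (50/w)^(4/3). This is a constant-elasticity form: L ∝ w^(−4/3), so ε = −4/3.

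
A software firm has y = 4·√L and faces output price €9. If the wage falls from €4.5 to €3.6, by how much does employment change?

From P·MP_L = w with MP_L = 2·L^(-1/2), the labor demand is L(w) = (18/w)^(2).
At w = 4.5: L = 16. At w = 3.6: L = 25.
ΔL = 25 − 16 = 9.

ΔL = 9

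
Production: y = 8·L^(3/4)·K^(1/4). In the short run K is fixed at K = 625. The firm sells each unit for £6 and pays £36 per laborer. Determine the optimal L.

With K = 625, MP_L = (3/4)·8·L^(-1/4)·625^(1/4) = 30·L^(-1/4).
Profit maximization for a price taker requires P·MP_L = w: 6·30·L^(-1/4) = 36.
So L^(-1/4) = 0.2, which gives L = 625.

L* = 625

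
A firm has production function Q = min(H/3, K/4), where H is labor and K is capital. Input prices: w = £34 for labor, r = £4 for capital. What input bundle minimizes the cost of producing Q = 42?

With a fixed-proportions technology, the cost-minimizing bundle uses no slack in either input: H/3 = K/4 = Q.
So H = 3·42 = 126 and K = 4·42 = 168.

H* = 126, K* = 168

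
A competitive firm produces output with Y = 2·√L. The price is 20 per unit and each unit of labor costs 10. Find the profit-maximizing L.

MP_L = (1/2)·2·L^(-1/2) = L^(-1/2).
Profit maximization for a price taker requires P·MP_L = w: 20·L^(-1/2) = 10.
So L^(-1/2) = 0.5, which gives L = 4.

L* = 4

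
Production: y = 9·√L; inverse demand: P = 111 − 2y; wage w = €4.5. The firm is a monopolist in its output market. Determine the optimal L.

L* = 9

Marginal revenue from the inverse demand is MR = 111 − 4y.
The marginal product is MP_L = 4.5·L^(-1/2).
A monopolist hires until marginal revenue product equals the wage: MR·MP_L = w.
At L, y = 9·√L. Substituting and solving: (111 − 36·√L)·4.5·L^(-1/2) = 4.5 gives L = 9.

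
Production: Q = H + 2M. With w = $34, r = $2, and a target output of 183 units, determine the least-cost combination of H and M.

H* = 0, M* = 91.5

The inputs are perfect substitutes, so the firm uses whichever has the lower cost per unit of output.
Cost per unit of output via H is 34; via M it is 1. M is cheaper.
Producing Q = 183 with M alone: H = 0, M = 91.5.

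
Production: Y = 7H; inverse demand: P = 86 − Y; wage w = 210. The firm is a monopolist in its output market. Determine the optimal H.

Marginal revenue from the inverse demand is MR = 86 − 2Y.
The marginal product is MP_H = 7.
A monopolist hires until marginal revenue product equals the wage: MR·MP_H = w.
(86 − 14H)·7 = 210, so H = 4.

H* = 4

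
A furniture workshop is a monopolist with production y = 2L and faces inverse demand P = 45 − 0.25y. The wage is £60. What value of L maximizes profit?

L* = 15

Marginal revenue from the inverse demand is MR = 45 − 0.5y.
The marginal product is MP_L = 2.
A monopolist hires until marginal revenue product equals the wage: MR·MP_L = w.
(45 − L)·2 = 60, so L = 15.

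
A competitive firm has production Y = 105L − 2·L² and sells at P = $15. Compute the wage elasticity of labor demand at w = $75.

From P·MP_L = w with MP_L = 105 − 4L, labor demand is L(w) = (105 − w/15)/4.
dL/dw = −1/(60) = -1/60.
At w = 75, L = 25, so ε = (dL/dw)·(w/L) = (-1/60)·(75/25) = -0.05.

ε = -0.05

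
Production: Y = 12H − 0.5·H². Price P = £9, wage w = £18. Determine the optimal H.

H* = 10

The marginal product of H is MP_H = 12 − H.
A price-taking firm hires until the value of the marginal product equals the wage: P·MP_H = w, so 9·(12 − H) = 18.
Then 12 − H = 2, giving H = 10.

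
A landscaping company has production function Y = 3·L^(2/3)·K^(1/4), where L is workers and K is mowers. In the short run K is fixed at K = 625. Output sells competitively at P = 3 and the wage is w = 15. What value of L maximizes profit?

With K = 625, MP_L = (2/3)·3·L^(-1/3)·625^(1/4) = 10·L^(-1/3).
Profit maximization for a price taker requires P·MP_L = w: 3·10·L^(-1/3) = 15.
So L^(-1/3) = 0.5, which gives L = 8.

L* = 8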